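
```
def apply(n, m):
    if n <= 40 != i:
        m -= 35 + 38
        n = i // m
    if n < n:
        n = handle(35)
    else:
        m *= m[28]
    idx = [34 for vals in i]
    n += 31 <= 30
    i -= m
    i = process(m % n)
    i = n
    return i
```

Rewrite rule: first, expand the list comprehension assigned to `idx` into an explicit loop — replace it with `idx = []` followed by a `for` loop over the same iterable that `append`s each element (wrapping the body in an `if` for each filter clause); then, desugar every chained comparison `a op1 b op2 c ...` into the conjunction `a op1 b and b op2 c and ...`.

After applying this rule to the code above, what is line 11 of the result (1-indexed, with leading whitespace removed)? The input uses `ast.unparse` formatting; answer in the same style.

Transformed code:
def apply(n, m):
    if n <= 40 and 40 != i:
        m -= 35 + 38
        n = i // m
    if n < n:
        n = handle(35)
    else:
        m *= m[28]
    idx = []
    for vals in i:
        idx.append(34)
    n += 31 <= 30
    i -= m
    i = process(m % n)
    i = n
    return i

idx.append(34)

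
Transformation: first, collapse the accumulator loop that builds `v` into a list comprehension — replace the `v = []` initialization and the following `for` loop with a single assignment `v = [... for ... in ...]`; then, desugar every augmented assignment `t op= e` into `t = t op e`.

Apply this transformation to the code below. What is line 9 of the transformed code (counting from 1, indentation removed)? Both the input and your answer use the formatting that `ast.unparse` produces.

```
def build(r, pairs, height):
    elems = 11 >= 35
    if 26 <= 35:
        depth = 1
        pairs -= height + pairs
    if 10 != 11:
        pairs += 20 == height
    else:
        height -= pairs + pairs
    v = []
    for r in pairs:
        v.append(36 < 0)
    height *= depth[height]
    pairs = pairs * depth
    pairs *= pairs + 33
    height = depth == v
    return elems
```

Transformed code:
def build(r, pairs, height):
    elems = 11 >= 35
    if 26 <= 35:
        depth = 1
        pairs = pairs - (height + pairs)
    if 10 != 11:
        pairs = pairs + (20 == height)
    else:
        height = height - (pairs + pairs)
    v = [36 < 0 for r in pairs]
    height = height * depth[height]
    pairs = pairs * depth
    pairs = pairs * (pairs + 33)
    height = depth == v
    return elems

height = height - (pairs + pairs)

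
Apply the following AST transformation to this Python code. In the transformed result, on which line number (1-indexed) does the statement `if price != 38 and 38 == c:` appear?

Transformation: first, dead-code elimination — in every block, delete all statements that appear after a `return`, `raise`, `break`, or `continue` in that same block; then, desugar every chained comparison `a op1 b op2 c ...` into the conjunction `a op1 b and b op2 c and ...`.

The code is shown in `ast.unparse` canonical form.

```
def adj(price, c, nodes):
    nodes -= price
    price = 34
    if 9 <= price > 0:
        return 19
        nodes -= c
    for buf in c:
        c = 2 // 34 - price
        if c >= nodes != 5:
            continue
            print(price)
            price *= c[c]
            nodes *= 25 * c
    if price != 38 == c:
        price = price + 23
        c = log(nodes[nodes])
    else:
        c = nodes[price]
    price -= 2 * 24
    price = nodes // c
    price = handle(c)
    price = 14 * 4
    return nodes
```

Transformed code:
def adj(price, c, nodes):
    nodes -= price
    price = 34
    if 9 <= price and price > 0:
        return 19
    for buf in c:
        c = 2 // 34 - price
        if c >= nodes and nodes != 5:
            continue
    if price != 38 and 38 == c:
        price = price + 23
        c = log(nodes[nodes])
    else:
        c = nodes[price]
    price -= 2 * 24
    price = nodes // c
    price = handle(c)
    price = 14 * 4
    return nodes

10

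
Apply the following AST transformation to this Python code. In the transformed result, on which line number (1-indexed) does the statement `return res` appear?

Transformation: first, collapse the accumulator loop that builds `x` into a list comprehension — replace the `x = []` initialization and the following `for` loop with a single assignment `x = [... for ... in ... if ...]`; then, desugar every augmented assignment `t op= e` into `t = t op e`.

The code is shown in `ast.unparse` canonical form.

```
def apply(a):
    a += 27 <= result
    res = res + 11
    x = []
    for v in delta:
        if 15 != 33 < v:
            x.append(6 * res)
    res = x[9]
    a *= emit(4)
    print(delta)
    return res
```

8

Transformed code:
def apply(a):
    a = a + (27 <= result)
    res = res + 11
    x = [6 * res for v in delta if 15 != 33 < v]
    res = x[9]
    a = a * emit(4)
    print(delta)
    return res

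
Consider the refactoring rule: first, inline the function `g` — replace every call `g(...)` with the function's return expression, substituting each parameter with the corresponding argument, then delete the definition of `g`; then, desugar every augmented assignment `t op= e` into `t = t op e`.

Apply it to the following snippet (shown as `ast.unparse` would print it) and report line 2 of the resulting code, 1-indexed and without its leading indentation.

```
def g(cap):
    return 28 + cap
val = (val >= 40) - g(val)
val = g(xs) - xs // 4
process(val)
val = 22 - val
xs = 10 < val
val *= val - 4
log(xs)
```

Transformed code:
val = (val >= 40) - (28 + val)
val = 28 + xs - xs // 4
process(val)
val = 22 - val
xs = 10 < val
val = val * (val - 4)
log(xs)

val = 28 + xs - xs // 4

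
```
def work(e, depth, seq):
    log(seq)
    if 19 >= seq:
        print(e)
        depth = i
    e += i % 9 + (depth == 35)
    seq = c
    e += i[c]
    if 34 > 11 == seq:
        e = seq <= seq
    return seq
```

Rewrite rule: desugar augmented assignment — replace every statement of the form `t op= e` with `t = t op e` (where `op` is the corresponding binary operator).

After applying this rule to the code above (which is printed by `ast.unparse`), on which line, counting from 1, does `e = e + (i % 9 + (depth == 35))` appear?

6

Transformed code:
def work(e, depth, seq):
    log(seq)
    if 19 >= seq:
        print(e)
        depth = i
    e = e + (i % 9 + (depth == 35))
    seq = c
    e = e + i[c]
    if 34 > 11 == seq:
        e = seq <= seq
    return seq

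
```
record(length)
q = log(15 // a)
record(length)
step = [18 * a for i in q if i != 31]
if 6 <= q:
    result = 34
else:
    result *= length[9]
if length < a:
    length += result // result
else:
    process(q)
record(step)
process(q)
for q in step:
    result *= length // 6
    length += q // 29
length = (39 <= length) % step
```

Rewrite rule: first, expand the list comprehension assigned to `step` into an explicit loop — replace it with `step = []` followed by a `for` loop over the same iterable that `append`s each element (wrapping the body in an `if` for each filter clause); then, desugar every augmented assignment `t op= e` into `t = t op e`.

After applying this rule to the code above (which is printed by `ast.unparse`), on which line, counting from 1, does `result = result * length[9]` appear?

Transformed code:
record(length)
q = log(15 // a)
record(length)
step = []
for i in q:
    if i != 31:
        step.append(18 * a)
if 6 <= q:
    result = 34
else:
    result = result * length[9]
if length < a:
    length = length + result // result
else:
    process(q)
record(step)
process(q)
for q in step:
    result = result * (length // 6)
    length = length + q // 29
length = (39 <= length) % step

11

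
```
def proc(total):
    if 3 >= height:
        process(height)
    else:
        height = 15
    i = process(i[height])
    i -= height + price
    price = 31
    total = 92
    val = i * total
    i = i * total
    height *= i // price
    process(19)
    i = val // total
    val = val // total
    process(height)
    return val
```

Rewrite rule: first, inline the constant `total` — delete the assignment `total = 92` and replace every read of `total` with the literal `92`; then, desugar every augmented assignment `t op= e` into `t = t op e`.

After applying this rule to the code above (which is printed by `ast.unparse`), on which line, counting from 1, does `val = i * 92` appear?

9

Transformed code:
def proc(total):
    if 3 >= height:
        process(height)
    else:
        height = 15
    i = process(i[height])
    i = i - (height + price)
    price = 31
    val = i * 92
    i = i * 92
    height = height * (i // price)
    process(19)
    i = val // 92
    val = val // 92
    process(height)
    return val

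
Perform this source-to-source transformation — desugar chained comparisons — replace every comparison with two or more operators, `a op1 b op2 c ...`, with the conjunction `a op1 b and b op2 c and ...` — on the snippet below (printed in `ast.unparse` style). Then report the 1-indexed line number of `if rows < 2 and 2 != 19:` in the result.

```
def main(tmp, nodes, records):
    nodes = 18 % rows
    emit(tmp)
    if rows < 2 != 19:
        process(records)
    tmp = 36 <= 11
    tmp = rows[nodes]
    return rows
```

Transformed code:
def main(tmp, nodes, records):
    nodes = 18 % rows
    emit(tmp)
    if rows < 2 and 2 != 19:
        process(records)
    tmp = 36 <= 11
    tmp = rows[nodes]
    return rows

4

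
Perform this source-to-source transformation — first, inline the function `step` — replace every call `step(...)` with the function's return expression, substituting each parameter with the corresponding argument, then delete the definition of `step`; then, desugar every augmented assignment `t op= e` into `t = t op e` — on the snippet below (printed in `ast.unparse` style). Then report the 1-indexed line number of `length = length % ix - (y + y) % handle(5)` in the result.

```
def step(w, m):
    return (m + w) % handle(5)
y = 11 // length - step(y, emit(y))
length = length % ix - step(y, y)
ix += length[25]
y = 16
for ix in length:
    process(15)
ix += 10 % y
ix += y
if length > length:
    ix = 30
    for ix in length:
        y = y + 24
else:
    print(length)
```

Transformed code:
y = 11 // length - (emit(y) + y) % handle(5)
length = length % ix - (y + y) % handle(5)
ix = ix + length[25]
y = 16
for ix in length:
    process(15)
ix = ix + 10 % y
ix = ix + y
if length > length:
    ix = 30
    for ix in length:
        y = y + 24
else:
    print(length)

2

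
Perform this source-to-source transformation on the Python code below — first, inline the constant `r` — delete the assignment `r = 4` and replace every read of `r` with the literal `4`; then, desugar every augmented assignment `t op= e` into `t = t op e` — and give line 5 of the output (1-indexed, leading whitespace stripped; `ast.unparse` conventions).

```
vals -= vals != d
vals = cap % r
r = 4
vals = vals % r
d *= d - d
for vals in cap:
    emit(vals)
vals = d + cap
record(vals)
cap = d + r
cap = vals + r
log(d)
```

for vals in cap:

Transformed code:
vals = vals - (vals != d)
vals = cap % 4
vals = vals % 4
d = d * (d - d)
for vals in cap:
    emit(vals)
vals = d + cap
record(vals)
cap = d + 4
cap = vals + 4
log(d)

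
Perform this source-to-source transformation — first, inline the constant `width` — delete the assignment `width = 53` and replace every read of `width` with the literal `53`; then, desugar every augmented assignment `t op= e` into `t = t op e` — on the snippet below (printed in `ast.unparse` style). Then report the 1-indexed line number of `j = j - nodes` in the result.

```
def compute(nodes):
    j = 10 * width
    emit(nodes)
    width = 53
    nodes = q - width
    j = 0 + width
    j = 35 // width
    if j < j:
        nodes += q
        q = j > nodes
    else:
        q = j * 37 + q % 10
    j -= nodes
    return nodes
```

Transformed code:
def compute(nodes):
    j = 10 * 53
    emit(nodes)
    nodes = q - 53
    j = 0 + 53
    j = 35 // 53
    if j < j:
        nodes = nodes + q
        q = j > nodes
    else:
        q = j * 37 + q % 10
    j = j - nodes
    return nodes

12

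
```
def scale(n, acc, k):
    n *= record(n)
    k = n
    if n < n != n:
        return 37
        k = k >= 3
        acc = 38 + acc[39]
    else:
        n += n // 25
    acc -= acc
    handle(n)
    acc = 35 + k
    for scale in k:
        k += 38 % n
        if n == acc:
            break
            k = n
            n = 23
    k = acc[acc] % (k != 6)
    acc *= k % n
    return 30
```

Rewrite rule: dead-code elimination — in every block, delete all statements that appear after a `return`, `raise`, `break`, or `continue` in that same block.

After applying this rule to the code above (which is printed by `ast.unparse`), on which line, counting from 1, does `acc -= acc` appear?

8

Transformed code:
def scale(n, acc, k):
    n *= record(n)
    k = n
    if n < n != n:
        return 37
    else:
        n += n // 25
    acc -= acc
    handle(n)
    acc = 35 + k
    for scale in k:
        k += 38 % n
        if n == acc:
            break
    k = acc[acc] % (k != 6)
    acc *= k % n
    return 30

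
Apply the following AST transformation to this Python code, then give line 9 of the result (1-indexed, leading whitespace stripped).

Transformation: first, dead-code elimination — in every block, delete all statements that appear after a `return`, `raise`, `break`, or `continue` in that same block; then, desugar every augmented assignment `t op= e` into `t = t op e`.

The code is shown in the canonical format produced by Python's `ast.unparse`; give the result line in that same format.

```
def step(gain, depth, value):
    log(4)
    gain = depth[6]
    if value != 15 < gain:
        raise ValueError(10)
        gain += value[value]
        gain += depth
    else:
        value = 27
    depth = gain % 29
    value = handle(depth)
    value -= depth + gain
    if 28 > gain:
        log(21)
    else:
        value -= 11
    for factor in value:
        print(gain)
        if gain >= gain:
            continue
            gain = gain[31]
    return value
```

Transformed code:
def step(gain, depth, value):
    log(4)
    gain = depth[6]
    if value != 15 < gain:
        raise ValueError(10)
    else:
        value = 27
    depth = gain % 29
    value = handle(depth)
    value = value - (depth + gain)
    if 28 > gain:
        log(21)
    else:
        value = value - 11
    for factor in value:
        print(gain)
        if gain >= gain:
            continue
    return value

value = handle(depth)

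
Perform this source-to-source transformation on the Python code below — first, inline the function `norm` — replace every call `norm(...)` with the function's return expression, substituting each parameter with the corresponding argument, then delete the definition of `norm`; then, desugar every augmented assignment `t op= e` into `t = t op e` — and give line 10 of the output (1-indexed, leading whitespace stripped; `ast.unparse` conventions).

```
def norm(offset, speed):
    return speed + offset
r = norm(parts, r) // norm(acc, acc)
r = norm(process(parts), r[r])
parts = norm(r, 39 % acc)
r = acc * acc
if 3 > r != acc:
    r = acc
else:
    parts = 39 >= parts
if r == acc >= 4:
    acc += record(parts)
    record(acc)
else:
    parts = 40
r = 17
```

acc = acc + record(parts)

Transformed code:
r = (r + parts) // (acc + acc)
r = r[r] + process(parts)
parts = 39 % acc + r
r = acc * acc
if 3 > r != acc:
    r = acc
else:
    parts = 39 >= parts
if r == acc >= 4:
    acc = acc + record(parts)
    record(acc)
else:
    parts = 40
r = 17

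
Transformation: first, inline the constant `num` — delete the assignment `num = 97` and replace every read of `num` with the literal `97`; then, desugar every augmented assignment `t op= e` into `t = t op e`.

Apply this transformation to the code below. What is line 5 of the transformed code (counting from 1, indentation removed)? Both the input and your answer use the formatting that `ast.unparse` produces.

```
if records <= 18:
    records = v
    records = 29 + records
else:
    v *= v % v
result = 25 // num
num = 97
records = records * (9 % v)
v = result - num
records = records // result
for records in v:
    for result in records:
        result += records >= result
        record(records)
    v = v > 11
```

v = v * (v % v)

Transformed code:
if records <= 18:
    records = v
    records = 29 + records
else:
    v = v * (v % v)
result = 25 // 97
records = records * (9 % v)
v = result - 97
records = records // result
for records in v:
    for result in records:
        result = result + (records >= result)
        record(records)
    v = v > 11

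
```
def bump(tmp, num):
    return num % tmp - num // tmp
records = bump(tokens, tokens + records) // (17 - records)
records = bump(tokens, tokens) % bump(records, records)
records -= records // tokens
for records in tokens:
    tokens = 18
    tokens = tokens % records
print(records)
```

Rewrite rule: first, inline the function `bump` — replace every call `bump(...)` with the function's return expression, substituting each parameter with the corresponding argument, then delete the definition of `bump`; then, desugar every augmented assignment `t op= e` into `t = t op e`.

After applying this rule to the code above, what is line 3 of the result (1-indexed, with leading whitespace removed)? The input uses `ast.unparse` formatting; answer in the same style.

records = records - records // tokens

Transformed code:
records = ((tokens + records) % tokens - (tokens + records) // tokens) // (17 - records)
records = (tokens % tokens - tokens // tokens) % (records % records - records // records)
records = records - records // tokens
for records in tokens:
    tokens = 18
    tokens = tokens % records
print(records)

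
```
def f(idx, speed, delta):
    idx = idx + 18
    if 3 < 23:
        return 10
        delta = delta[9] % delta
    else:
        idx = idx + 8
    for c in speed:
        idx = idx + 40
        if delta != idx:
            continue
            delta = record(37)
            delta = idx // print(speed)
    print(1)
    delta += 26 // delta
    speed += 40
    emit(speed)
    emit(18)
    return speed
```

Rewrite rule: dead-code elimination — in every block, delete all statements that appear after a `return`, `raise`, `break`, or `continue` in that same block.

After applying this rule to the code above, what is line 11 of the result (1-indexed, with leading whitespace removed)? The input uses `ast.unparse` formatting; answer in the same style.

Transformed code:
def f(idx, speed, delta):
    idx = idx + 18
    if 3 < 23:
        return 10
    else:
        idx = idx + 8
    for c in speed:
        idx = idx + 40
        if delta != idx:
            continue
    print(1)
    delta += 26 // delta
    speed += 40
    emit(speed)
    emit(18)
    return speed

print(1)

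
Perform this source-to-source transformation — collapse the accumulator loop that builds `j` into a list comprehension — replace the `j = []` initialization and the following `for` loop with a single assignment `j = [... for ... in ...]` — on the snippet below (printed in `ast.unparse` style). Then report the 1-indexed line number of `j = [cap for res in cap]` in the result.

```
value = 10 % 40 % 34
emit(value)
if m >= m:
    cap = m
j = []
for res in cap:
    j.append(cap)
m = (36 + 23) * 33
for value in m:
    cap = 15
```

Transformed code:
value = 10 % 40 % 34
emit(value)
if m >= m:
    cap = m
j = [cap for res in cap]
m = (36 + 23) * 33
for value in m:
    cap = 15

5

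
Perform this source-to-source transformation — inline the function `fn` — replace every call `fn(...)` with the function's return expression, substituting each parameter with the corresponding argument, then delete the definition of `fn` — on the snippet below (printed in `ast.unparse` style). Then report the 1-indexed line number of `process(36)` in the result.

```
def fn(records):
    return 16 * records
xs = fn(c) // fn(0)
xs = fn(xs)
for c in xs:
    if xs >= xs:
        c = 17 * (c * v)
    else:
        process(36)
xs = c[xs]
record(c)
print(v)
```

7

Transformed code:
xs = 16 * c // (16 * 0)
xs = 16 * xs
for c in xs:
    if xs >= xs:
        c = 17 * (c * v)
    else:
        process(36)
xs = c[xs]
record(c)
print(v)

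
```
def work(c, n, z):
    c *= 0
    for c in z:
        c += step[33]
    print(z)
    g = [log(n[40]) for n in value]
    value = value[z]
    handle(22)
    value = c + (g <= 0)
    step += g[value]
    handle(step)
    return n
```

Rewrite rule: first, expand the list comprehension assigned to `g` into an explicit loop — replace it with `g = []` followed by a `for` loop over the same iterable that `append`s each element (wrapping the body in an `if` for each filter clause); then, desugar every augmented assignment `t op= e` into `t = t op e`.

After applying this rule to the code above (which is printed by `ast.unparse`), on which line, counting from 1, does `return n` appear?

Transformed code:
def work(c, n, z):
    c = c * 0
    for c in z:
        c = c + step[33]
    print(z)
    g = []
    for n in value:
        g.append(log(n[40]))
    value = value[z]
    handle(22)
    value = c + (g <= 0)
    step = step + g[value]
    handle(step)
    return n

14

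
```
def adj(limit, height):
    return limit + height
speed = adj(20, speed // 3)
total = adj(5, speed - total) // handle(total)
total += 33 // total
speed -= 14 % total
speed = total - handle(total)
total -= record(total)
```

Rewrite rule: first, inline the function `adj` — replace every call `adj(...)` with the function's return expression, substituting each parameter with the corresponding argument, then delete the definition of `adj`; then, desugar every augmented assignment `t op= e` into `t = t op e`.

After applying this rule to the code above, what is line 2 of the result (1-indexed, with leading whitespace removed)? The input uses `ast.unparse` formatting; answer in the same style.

Transformed code:
speed = 20 + speed // 3
total = (5 + (speed - total)) // handle(total)
total = total + 33 // total
speed = speed - 14 % total
speed = total - handle(total)
total = total - record(total)

total = (5 + (speed - total)) // handle(total)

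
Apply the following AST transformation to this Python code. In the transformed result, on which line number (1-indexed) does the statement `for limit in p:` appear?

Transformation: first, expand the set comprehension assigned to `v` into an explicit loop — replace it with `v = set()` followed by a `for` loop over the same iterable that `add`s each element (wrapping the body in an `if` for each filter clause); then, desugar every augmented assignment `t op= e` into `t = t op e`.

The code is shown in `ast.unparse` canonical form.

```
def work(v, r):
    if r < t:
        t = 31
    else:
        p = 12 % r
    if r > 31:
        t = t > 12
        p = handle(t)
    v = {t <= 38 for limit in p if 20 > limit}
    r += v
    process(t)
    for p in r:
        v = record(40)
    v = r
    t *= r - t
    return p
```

Transformed code:
def work(v, r):
    if r < t:
        t = 31
    else:
        p = 12 % r
    if r > 31:
        t = t > 12
        p = handle(t)
    v = set()
    for limit in p:
        if 20 > limit:
            v.add(t <= 38)
    r = r + v
    process(t)
    for p in r:
        v = record(40)
    v = r
    t = t * (r - t)
    return p

10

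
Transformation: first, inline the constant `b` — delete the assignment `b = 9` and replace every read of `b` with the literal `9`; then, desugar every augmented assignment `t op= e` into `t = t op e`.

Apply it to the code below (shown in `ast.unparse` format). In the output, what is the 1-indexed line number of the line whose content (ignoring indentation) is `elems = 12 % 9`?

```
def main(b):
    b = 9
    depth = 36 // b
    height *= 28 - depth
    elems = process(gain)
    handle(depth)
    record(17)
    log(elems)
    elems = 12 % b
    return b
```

8

Transformed code:
def main(b):
    depth = 36 // 9
    height = height * (28 - depth)
    elems = process(gain)
    handle(depth)
    record(17)
    log(elems)
    elems = 12 % 9
    return 9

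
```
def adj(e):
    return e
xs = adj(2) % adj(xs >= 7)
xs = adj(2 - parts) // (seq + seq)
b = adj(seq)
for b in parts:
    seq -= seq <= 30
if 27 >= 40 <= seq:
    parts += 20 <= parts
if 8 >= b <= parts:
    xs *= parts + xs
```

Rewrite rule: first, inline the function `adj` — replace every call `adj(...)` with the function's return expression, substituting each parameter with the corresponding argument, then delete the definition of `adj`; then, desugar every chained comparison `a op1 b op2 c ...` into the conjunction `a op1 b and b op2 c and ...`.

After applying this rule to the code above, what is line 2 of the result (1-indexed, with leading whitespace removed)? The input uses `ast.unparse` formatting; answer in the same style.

xs = (2 - parts) // (seq + seq)

Transformed code:
xs = 2 % (xs >= 7)
xs = (2 - parts) // (seq + seq)
b = seq
for b in parts:
    seq -= seq <= 30
if 27 >= 40 and 40 <= seq:
    parts += 20 <= parts
if 8 >= b and b <= parts:
    xs *= parts + xs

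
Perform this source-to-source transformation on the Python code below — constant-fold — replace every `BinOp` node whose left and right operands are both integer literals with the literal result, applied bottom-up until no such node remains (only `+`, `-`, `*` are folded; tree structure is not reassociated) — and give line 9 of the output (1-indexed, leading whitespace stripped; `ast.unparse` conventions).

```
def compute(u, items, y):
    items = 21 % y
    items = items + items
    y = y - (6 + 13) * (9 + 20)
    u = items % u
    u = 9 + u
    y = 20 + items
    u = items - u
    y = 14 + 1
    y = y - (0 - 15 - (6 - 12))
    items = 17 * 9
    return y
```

y = 15

Transformed code:
def compute(u, items, y):
    items = 21 % y
    items = items + items
    y = y - 551
    u = items % u
    u = 9 + u
    y = 20 + items
    u = items - u
    y = 15
    y = y - -9
    items = 153
    return y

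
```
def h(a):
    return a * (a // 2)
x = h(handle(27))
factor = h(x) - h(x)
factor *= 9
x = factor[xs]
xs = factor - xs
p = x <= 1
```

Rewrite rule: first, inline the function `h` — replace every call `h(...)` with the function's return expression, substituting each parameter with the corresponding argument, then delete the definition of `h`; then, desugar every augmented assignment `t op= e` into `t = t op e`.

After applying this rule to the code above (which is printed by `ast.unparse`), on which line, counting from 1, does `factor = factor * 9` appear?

3

Transformed code:
x = handle(27) * (handle(27) // 2)
factor = x * (x // 2) - x * (x // 2)
factor = factor * 9
x = factor[xs]
xs = factor - xs
p = x <= 1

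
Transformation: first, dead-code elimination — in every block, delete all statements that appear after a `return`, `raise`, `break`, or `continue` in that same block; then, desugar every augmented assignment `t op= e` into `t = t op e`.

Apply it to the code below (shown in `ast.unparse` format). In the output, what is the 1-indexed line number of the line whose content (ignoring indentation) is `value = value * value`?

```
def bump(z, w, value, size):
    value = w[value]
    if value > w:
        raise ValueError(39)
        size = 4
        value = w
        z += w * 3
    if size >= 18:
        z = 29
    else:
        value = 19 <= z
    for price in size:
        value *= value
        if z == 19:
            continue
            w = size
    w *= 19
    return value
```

10

Transformed code:
def bump(z, w, value, size):
    value = w[value]
    if value > w:
        raise ValueError(39)
    if size >= 18:
        z = 29
    else:
        value = 19 <= z
    for price in size:
        value = value * value
        if z == 19:
            continue
    w = w * 19
    return value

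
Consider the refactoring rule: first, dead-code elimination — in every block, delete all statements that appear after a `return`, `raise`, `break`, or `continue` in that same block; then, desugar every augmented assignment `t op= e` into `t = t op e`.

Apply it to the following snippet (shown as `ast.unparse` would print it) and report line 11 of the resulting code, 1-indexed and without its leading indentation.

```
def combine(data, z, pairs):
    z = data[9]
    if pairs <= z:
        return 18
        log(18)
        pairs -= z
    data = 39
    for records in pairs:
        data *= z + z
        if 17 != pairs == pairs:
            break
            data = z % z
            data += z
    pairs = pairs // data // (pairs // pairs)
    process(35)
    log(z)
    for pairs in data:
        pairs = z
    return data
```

Transformed code:
def combine(data, z, pairs):
    z = data[9]
    if pairs <= z:
        return 18
    data = 39
    for records in pairs:
        data = data * (z + z)
        if 17 != pairs == pairs:
            break
    pairs = pairs // data // (pairs // pairs)
    process(35)
    log(z)
    for pairs in data:
        pairs = z
    return data

process(35)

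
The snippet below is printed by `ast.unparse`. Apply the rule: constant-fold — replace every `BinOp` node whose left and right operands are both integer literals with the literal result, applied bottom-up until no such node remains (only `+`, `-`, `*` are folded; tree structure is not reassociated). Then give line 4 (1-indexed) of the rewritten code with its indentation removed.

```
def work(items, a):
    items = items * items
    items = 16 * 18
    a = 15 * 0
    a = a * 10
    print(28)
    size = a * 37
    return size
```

a = 0

Transformed code:
def work(items, a):
    items = items * items
    items = 288
    a = 0
    a = a * 10
    print(28)
    size = a * 37
    return size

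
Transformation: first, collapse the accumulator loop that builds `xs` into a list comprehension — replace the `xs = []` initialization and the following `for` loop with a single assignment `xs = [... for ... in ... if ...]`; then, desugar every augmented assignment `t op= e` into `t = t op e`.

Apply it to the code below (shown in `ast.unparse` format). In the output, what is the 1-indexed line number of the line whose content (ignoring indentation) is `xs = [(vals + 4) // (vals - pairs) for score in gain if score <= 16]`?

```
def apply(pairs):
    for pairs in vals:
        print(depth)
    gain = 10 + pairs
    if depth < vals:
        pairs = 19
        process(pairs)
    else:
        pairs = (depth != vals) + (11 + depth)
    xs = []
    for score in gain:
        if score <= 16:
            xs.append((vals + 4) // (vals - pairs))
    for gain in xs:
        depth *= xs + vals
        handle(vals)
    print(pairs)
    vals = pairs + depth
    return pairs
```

Transformed code:
def apply(pairs):
    for pairs in vals:
        print(depth)
    gain = 10 + pairs
    if depth < vals:
        pairs = 19
        process(pairs)
    else:
        pairs = (depth != vals) + (11 + depth)
    xs = [(vals + 4) // (vals - pairs) for score in gain if score <= 16]
    for gain in xs:
        depth = depth * (xs + vals)
        handle(vals)
    print(pairs)
    vals = pairs + depth
    return pairs

10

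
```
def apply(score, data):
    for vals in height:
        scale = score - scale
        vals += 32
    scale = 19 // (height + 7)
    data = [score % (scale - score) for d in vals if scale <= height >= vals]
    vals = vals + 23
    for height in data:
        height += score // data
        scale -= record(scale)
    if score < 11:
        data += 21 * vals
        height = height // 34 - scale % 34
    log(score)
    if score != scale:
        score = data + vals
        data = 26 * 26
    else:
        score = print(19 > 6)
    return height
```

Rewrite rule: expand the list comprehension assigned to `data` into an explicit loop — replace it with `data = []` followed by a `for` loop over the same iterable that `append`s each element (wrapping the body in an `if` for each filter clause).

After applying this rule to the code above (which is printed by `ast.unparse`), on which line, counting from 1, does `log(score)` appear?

17

Transformed code:
def apply(score, data):
    for vals in height:
        scale = score - scale
        vals += 32
    scale = 19 // (height + 7)
    data = []
    for d in vals:
        if scale <= height >= vals:
            data.append(score % (scale - score))
    vals = vals + 23
    for height in data:
        height += score // data
        scale -= record(scale)
    if score < 11:
        data += 21 * vals
        height = height // 34 - scale % 34
    log(score)
    if score != scale:
        score = data + vals
        data = 26 * 26
    else:
        score = print(19 > 6)
    return height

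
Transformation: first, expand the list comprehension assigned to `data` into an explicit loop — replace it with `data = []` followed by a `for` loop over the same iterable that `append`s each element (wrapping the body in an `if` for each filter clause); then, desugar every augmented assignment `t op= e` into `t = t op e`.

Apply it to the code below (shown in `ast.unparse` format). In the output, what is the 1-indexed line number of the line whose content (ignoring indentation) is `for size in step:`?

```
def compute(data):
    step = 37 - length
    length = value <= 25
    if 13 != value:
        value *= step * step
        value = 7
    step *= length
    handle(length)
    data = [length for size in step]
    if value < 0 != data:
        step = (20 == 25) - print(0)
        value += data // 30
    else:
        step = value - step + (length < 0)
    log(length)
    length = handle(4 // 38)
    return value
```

Transformed code:
def compute(data):
    step = 37 - length
    length = value <= 25
    if 13 != value:
        value = value * (step * step)
        value = 7
    step = step * length
    handle(length)
    data = []
    for size in step:
        data.append(length)
    if value < 0 != data:
        step = (20 == 25) - print(0)
        value = value + data // 30
    else:
        step = value - step + (length < 0)
    log(length)
    length = handle(4 // 38)
    return value

10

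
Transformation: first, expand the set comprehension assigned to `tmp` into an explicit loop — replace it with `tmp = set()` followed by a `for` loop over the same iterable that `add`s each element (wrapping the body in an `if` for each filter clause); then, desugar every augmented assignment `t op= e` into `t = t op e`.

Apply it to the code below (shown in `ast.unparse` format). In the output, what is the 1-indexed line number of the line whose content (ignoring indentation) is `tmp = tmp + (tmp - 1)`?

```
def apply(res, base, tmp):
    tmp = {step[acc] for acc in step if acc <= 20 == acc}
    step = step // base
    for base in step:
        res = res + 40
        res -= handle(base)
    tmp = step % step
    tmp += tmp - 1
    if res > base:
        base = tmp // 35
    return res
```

Transformed code:
def apply(res, base, tmp):
    tmp = set()
    for acc in step:
        if acc <= 20 == acc:
            tmp.add(step[acc])
    step = step // base
    for base in step:
        res = res + 40
        res = res - handle(base)
    tmp = step % step
    tmp = tmp + (tmp - 1)
    if res > base:
        base = tmp // 35
    return res

11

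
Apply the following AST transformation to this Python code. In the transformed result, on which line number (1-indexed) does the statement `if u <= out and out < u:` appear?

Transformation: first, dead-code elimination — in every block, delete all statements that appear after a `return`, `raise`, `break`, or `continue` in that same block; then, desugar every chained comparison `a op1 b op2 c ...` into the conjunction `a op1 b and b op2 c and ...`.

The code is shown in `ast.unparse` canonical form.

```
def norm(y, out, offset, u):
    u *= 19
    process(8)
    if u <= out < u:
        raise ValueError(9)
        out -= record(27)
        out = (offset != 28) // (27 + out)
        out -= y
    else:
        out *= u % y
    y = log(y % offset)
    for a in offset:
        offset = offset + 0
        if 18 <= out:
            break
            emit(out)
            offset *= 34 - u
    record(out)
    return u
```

4

Transformed code:
def norm(y, out, offset, u):
    u *= 19
    process(8)
    if u <= out and out < u:
        raise ValueError(9)
    else:
        out *= u % y
    y = log(y % offset)
    for a in offset:
        offset = offset + 0
        if 18 <= out:
            break
    record(out)
    return u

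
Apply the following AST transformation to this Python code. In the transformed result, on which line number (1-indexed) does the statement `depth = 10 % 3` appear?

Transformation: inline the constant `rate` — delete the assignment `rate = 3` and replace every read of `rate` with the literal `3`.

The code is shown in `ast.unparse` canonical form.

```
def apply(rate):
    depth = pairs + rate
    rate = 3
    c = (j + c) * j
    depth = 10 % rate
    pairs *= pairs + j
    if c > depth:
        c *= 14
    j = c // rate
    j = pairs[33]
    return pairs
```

4

Transformed code:
def apply(rate):
    depth = pairs + 3
    c = (j + c) * j
    depth = 10 % 3
    pairs *= pairs + j
    if c > depth:
        c *= 14
    j = c // 3
    j = pairs[33]
    return pairs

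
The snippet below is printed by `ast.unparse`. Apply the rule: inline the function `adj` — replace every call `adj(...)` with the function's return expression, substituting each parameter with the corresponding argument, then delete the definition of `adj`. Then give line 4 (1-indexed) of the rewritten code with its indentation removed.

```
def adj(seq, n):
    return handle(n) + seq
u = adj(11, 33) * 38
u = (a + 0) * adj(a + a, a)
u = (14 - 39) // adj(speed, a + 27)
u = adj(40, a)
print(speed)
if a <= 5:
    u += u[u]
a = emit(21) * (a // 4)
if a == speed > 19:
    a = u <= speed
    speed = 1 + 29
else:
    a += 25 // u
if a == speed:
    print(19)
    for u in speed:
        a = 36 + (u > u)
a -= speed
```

Transformed code:
u = (handle(33) + 11) * 38
u = (a + 0) * (handle(a) + (a + a))
u = (14 - 39) // (handle(a + 27) + speed)
u = handle(a) + 40
print(speed)
if a <= 5:
    u += u[u]
a = emit(21) * (a // 4)
if a == speed > 19:
    a = u <= speed
    speed = 1 + 29
else:
    a += 25 // u
if a == speed:
    print(19)
    for u in speed:
        a = 36 + (u > u)
a -= speed

u = handle(a) + 40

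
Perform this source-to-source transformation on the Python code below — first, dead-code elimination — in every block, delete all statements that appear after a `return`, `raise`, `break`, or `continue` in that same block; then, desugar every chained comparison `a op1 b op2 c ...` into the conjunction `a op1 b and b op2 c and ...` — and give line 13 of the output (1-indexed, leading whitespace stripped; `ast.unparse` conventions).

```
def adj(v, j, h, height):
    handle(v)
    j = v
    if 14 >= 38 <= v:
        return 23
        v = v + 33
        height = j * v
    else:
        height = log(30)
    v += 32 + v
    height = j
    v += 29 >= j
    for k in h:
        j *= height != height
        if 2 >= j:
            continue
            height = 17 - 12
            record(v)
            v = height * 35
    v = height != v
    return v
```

Transformed code:
def adj(v, j, h, height):
    handle(v)
    j = v
    if 14 >= 38 and 38 <= v:
        return 23
    else:
        height = log(30)
    v += 32 + v
    height = j
    v += 29 >= j
    for k in h:
        j *= height != height
        if 2 >= j:
            continue
    v = height != v
    return v

if 2 >= j:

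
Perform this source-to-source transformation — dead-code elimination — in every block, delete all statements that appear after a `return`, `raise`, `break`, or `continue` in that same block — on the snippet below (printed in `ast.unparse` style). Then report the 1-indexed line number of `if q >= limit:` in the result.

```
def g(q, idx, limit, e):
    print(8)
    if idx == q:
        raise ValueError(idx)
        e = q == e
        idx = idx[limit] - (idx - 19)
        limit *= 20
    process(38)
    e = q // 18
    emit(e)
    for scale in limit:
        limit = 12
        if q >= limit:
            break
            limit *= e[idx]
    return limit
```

Transformed code:
def g(q, idx, limit, e):
    print(8)
    if idx == q:
        raise ValueError(idx)
    process(38)
    e = q // 18
    emit(e)
    for scale in limit:
        limit = 12
        if q >= limit:
            break
    return limit

10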